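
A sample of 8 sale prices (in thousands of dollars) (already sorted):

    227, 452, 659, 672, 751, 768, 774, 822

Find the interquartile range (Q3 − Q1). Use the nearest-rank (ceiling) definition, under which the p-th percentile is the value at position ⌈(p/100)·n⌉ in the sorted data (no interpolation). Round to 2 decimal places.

316.00

n = 8.
P25: rank ⌈25/100·8⌉ = 2 → 452.
P75: rank ⌈75/100·8⌉ = 6 → 768.
Difference: 768 − 452 = 316.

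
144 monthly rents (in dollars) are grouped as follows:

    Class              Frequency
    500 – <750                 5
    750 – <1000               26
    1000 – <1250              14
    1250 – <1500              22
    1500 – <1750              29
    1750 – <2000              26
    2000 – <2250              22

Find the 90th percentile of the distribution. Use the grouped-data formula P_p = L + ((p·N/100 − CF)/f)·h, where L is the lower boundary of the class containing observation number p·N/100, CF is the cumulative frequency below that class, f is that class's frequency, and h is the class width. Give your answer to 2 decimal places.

N = 144; target position k = 90/100 · 144 = 129.6.
Cumulative frequencies: 5, 31, 45, 67, 96, 122, 144.
Observation 129.6 falls in the class 2000 – <2250.
L = 2000, CF = 122, f = 22, h = 250.
P90 = 2000 + ((129.6 − 122)/22)·250 = 2000 + 86.3636 = 2086.36.

2086.36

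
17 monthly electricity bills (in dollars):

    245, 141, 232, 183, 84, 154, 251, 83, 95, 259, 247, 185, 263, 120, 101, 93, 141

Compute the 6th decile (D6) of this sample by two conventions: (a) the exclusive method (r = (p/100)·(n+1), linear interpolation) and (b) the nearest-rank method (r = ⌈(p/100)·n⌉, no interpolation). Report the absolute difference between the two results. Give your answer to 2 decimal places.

0.40

Sorted: 83, 84, 93, 95, 101, 120, 141, 141, 154, 183, 185, 232, 245, 247, 251, 259, 263.
n = 17.
(a) r = 10.8; between ranks 10 (183) and 11 (185): 184.6.
(b) the nearest-rank method: rank 11 → 185.
|184.6 − 185| = 0.4.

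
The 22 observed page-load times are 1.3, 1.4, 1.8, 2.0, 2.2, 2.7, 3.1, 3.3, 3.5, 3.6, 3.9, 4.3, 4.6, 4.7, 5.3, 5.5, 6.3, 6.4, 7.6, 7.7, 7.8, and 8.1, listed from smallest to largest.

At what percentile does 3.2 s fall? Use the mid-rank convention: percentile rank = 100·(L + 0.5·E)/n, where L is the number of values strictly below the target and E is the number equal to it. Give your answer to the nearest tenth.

Count below 3.2: L = 7; count equal: E = 0; n = 22.
Percentile rank = 100·(7 + 0.5·0)/22 = 100·7/22 = 31.82.

31.8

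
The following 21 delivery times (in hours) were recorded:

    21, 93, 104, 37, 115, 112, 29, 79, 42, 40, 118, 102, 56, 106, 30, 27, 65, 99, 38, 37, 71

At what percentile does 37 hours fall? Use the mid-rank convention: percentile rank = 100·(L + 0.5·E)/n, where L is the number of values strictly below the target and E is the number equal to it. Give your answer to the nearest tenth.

23.8

Sorted: 21, 27, 29, 30, 37, 37, 38, 40, 42, 56, 65, 71, 79, 93, 99, 102, 104, 106, 112, 115, 118.
Count below 37: L = 4; count equal: E = 2; n = 21.
Percentile rank = 100·(4 + 0.5·2)/21 = 100·5/21 = 23.81.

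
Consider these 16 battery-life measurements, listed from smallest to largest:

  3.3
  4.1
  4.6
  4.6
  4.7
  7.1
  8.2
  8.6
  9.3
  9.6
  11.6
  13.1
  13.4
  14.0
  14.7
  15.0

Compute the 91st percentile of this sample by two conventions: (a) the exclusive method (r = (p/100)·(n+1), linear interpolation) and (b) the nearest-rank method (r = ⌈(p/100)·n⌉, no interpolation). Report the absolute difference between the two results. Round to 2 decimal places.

n = 16.
(a) r = 15.47; between ranks 15 (14.7) and 16 (15.0): 14.841.
(b) the nearest-rank method: rank 15 → 14.7.
|14.841 − 14.7| = 0.141.

0.14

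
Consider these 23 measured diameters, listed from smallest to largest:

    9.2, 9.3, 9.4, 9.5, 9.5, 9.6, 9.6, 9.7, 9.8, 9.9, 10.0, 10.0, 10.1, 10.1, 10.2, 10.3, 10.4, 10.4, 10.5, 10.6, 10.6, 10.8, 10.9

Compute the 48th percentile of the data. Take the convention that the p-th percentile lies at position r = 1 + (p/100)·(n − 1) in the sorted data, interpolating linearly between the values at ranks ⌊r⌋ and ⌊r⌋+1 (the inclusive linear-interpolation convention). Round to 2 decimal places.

n = 23.
r = 1 + (48/100)·(23 − 1) = 1 + 10.56 = 11.56.
Rank 11 is 10.0 and rank 12 is 10.0.
Interpolate: 10.0 + 0.56·(10.0 − 10.0) = 10.0 + 0.56·0 = 10.

10.00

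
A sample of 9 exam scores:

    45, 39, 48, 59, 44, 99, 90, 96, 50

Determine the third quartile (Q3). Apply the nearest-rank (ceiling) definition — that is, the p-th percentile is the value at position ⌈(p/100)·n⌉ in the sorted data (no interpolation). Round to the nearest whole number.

Sorted: 39, 44, 45, 48, 50, 59, 90, 96, 99.
n = 9.
Position = ⌈75/100 · 9⌉ = ⌈6.75⌉ = 7.
The value at rank 7 is 90.

90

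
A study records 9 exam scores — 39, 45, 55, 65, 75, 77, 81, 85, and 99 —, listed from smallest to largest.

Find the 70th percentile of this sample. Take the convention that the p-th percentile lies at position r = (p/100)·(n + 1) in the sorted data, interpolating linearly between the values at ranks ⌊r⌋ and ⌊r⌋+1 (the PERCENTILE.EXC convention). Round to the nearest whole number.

81

n = 9.
r = (70/100)·(9 + 1) = 7.
r is an integer, so P70 is the value at rank 7: 81.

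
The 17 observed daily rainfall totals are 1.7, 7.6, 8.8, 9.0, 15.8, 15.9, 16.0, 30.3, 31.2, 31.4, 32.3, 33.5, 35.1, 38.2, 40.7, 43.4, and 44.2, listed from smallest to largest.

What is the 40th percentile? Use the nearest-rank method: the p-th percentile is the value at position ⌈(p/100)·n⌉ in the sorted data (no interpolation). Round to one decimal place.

n = 17.
Position = ⌈40/100 · 17⌉ = ⌈6.8⌉ = 7.
The value at rank 7 is 16.0.

16.0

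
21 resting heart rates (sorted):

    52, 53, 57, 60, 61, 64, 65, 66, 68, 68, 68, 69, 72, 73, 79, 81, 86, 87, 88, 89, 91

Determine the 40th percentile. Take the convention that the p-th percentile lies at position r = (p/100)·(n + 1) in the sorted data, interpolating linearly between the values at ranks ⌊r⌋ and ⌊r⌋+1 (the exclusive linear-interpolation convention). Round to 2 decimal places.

n = 21.
r = (40/100)·(21 + 1) = 8.8.
Rank 8 is 66 and rank 9 is 68.
Interpolate: 66 + 0.8·(68 − 66) = 66 + 0.8·2 = 67.6.

67.60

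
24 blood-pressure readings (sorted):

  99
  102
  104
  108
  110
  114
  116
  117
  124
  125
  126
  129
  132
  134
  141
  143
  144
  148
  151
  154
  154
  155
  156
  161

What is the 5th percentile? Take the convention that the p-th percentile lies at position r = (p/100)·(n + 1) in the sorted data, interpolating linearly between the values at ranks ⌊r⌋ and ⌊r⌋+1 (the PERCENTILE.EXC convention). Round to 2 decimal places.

99.75

n = 24.
r = (5/100)·(24 + 1) = 1.25.
Rank 1 is 99 and rank 2 is 102.
Interpolate: 99 + 0.25·(102 − 99) = 99 + 0.25·3 = 99.75.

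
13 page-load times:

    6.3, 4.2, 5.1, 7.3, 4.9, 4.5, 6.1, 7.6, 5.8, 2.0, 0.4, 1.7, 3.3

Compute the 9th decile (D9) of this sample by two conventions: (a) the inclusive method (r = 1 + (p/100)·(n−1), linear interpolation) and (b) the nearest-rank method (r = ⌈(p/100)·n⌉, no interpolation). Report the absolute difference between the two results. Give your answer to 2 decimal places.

0.20

Sorted: 0.4, 1.7, 2.0, 3.3, 4.2, 4.5, 4.9, 5.1, 5.8, 6.1, 6.3, 7.3, 7.6.
n = 13.
(a) r = 11.8; between ranks 11 (6.3) and 12 (7.3): 7.1.
(b) the nearest-rank method: rank 12 → 7.3.
|7.1 − 7.3| = 0.2.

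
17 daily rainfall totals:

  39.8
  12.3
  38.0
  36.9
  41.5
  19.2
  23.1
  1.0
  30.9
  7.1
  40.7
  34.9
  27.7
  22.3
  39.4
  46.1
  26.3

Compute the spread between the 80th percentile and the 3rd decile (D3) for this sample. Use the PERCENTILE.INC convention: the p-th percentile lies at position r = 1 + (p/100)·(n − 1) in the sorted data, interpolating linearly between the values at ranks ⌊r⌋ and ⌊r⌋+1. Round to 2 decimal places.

Sorted: 1.0, 7.1, 12.3, 19.2, 22.3, 23.1, 26.3, 27.7, 30.9, 34.9, 36.9, 38.0, 39.4, 39.8, 40.7, 41.5, 46.1.
n = 17.
P30: r = 5.8; ranks 5–6 are 22.3, 23.1; interpolating gives 22.94.
P80: r = 13.8; ranks 13–14 are 39.4, 39.8; interpolating gives 39.72.
Difference: 39.72 − 22.94 = 16.78.

16.78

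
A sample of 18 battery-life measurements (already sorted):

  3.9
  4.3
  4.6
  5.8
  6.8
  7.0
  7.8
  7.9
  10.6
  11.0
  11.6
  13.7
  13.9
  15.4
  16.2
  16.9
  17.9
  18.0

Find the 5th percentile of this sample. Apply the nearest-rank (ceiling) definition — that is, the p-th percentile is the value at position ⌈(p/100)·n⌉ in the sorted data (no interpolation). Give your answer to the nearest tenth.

3.9

n = 18.
Position = ⌈5/100 · 18⌉ = ⌈0.9⌉ = 1.
The value at rank 1 is 3.9.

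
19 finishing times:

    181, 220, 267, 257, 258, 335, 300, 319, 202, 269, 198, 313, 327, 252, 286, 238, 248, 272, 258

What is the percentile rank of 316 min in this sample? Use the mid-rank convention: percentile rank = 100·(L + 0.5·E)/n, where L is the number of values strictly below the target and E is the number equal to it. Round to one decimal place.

Sorted: 181, 198, 202, 220, 238, 248, 252, 257, 258, 258, 267, 269, 272, 286, 300, 313, 319, 327, 335.
Count below 316: L = 16; count equal: E = 0; n = 19.
Percentile rank = 100·(16 + 0.5·0)/19 = 100·16/19 = 84.21.

84.2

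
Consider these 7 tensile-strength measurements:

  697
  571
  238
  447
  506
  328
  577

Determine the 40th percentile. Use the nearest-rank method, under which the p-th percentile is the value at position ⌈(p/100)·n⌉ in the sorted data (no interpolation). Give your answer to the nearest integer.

Sorted: 238, 328, 447, 506, 571, 577, 697.
n = 7.
Position = ⌈40/100 · 7⌉ = ⌈2.8⌉ = 3.
The value at rank 3 is 447.

447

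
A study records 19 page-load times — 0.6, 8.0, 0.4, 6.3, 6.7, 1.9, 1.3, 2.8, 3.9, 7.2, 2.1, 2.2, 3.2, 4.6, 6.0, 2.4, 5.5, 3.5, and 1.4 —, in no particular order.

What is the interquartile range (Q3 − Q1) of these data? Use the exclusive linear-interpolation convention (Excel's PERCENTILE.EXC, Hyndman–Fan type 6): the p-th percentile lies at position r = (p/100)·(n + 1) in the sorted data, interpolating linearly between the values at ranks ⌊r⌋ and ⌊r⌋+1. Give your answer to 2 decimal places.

Sorted: 0.4, 0.6, 1.3, 1.4, 1.9, 2.1, 2.2, 2.4, 2.8, 3.2, 3.5, 3.9, 4.6, 5.5, 6.0, 6.3, 6.7, 7.2, 8.0.
n = 19.
P25: r = 5 (integer) → 1.9.
P75: r = 15 (integer) → 6.
Difference: 6 − 1.9 = 4.1.

4.10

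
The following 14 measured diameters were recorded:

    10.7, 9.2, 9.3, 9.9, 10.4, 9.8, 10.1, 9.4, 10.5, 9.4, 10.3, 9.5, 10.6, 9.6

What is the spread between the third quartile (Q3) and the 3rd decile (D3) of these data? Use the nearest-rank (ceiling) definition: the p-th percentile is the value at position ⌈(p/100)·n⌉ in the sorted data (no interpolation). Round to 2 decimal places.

0.90

Sorted: 9.2, 9.3, 9.4, 9.4, 9.5, 9.6, 9.8, 9.9, 10.1, 10.3, 10.4, 10.5, 10.6, 10.7.
n = 14.
P30: rank ⌈30/100·14⌉ = 5 → 9.5.
P75: rank ⌈75/100·14⌉ = 11 → 10.4.
Difference: 10.4 − 9.5 = 0.9.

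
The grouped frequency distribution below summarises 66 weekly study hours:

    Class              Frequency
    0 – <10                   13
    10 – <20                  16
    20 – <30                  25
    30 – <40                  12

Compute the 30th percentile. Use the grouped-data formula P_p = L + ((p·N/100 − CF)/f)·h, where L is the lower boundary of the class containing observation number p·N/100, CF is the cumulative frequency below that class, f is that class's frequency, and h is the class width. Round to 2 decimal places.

N = 66; target position k = 30/100 · 66 = 19.8.
Cumulative frequencies: 13, 29, 54, 66.
Observation 19.8 falls in the class 10 – <20.
L = 10, CF = 13, f = 16, h = 10.
P30 = 10 + ((19.8 − 13)/16)·10 = 10 + 4.25 = 14.25.

14.25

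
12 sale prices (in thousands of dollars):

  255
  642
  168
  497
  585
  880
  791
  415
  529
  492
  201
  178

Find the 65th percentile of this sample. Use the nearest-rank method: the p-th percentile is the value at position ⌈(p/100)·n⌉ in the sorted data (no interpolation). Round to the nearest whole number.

529

Sorted: 168, 178, 201, 255, 415, 492, 497, 529, 585, 642, 791, 880.
n = 12.
Position = ⌈65/100 · 12⌉ = ⌈7.8⌉ = 8.
The value at rank 8 is 529.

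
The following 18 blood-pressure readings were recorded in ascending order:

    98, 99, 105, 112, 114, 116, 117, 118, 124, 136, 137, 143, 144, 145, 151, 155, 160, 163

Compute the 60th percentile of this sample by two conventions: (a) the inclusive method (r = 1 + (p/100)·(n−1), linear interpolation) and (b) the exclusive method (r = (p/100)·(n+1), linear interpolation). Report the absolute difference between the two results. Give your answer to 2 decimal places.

1.20

n = 18.
(a) r = 11.2; between ranks 11 (137) and 12 (143): 138.2.
(b) r = 11.4; between ranks 11 (137) and 12 (143): 139.4.
|138.2 − 139.4| = 1.2.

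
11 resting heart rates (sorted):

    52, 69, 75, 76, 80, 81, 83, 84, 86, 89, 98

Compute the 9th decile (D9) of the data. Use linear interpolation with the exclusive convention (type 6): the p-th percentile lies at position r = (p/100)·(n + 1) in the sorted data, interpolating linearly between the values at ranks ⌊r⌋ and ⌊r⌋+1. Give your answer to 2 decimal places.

n = 11.
r = (90/100)·(11 + 1) = 10.8.
Rank 10 is 89 and rank 11 is 98.
Interpolate: 89 + 0.8·(98 − 89) = 89 + 0.8·9 = 96.2.

96.20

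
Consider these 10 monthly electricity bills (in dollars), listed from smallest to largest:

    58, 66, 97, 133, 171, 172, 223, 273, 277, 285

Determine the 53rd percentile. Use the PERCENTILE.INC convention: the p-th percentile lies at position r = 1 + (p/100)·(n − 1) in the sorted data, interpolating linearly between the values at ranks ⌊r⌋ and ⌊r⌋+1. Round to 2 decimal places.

171.77

n = 10.
r = 1 + (53/100)·(10 − 1) = 1 + 4.77 = 5.77.
Rank 5 is 171 and rank 6 is 172.
Interpolate: 171 + 0.77·(172 − 171) = 171 + 0.77·1 = 171.77.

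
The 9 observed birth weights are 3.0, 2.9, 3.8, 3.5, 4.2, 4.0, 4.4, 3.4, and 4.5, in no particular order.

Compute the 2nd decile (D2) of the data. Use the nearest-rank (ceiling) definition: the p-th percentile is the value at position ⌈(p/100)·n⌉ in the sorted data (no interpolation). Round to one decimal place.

Sorted: 2.9, 3.0, 3.4, 3.5, 3.8, 4.0, 4.2, 4.4, 4.5.
n = 9.
Position = ⌈20/100 · 9⌉ = ⌈1.8⌉ = 2.
The value at rank 2 is 3.0.

3.0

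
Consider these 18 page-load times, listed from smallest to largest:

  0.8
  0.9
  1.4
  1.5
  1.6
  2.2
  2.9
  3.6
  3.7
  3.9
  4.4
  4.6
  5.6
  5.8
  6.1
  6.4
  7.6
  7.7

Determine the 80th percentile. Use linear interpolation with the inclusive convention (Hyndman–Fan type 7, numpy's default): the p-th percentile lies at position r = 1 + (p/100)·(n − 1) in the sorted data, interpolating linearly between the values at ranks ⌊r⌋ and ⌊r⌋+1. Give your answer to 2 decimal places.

n = 18.
r = 1 + (80/100)·(18 − 1) = 1 + 13.6 = 14.6.
Rank 14 is 5.8 and rank 15 is 6.1.
Interpolate: 5.8 + 0.6·(6.1 − 5.8) = 5.8 + 0.6·0.3 = 5.98.

5.98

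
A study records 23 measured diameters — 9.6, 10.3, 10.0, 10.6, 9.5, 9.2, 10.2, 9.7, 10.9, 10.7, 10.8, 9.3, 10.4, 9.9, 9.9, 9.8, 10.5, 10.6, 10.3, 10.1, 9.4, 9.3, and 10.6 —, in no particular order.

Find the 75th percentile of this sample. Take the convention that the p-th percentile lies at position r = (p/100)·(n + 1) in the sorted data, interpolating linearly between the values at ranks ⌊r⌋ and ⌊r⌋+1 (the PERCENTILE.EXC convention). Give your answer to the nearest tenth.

10.6

Sorted: 9.2, 9.3, 9.3, 9.4, 9.5, 9.6, 9.7, 9.8, 9.9, 9.9, 10.0, 10.1, 10.2, 10.3, 10.3, 10.4, 10.5, 10.6, 10.6, 10.6, 10.7, 10.8, 10.9.
n = 23.
r = (75/100)·(23 + 1) = 18.
r is an integer, so P75 is the value at rank 18: 10.6.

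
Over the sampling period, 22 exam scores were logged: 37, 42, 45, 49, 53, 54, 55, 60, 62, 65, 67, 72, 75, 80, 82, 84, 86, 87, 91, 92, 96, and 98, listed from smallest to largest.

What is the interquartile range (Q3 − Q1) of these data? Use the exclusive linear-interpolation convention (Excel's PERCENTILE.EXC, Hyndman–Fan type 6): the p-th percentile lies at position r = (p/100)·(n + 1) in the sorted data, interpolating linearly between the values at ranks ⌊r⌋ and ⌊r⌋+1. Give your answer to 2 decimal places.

32.50

n = 22.
P25: r = 5.75; ranks 5–6 are 53, 54; interpolating gives 53.75.
P75: r = 17.25; ranks 17–18 are 86, 87; interpolating gives 86.25.
Difference: 86.25 − 53.75 = 32.5.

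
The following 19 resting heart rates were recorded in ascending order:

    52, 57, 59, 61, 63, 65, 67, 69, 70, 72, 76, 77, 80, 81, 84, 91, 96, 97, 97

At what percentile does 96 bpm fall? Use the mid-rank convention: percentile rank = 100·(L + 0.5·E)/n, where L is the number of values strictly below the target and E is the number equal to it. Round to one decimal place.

86.8

Count below 96: L = 16; count equal: E = 1; n = 19.
Percentile rank = 100·(16 + 0.5·1)/19 = 100·16.5/19 = 86.84.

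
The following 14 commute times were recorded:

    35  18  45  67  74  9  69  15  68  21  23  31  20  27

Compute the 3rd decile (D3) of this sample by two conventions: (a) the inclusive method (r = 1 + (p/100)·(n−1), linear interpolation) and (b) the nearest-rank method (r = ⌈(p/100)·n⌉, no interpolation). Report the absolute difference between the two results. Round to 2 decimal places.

0.10

Sorted: 9, 15, 18, 20, 21, 23, 27, 31, 35, 45, 67, 68, 69, 74.
n = 14.
(a) r = 4.9; between ranks 4 (20) and 5 (21): 20.9.
(b) the nearest-rank method: rank 5 → 21.
|20.9 − 21| = 0.1.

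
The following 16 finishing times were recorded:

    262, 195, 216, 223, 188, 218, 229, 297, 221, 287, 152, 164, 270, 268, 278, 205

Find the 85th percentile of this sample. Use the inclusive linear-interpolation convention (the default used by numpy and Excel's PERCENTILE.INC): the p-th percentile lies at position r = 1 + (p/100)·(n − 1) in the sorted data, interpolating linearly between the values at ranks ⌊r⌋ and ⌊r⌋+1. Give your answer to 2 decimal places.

Sorted: 152, 164, 188, 195, 205, 216, 218, 221, 223, 229, 262, 268, 270, 278, 287, 297.
n = 16.
r = 1 + (85/100)·(16 − 1) = 1 + 12.75 = 13.75.
Rank 13 is 270 and rank 14 is 278.
Interpolate: 270 + 0.75·(278 − 270) = 270 + 0.75·8 = 276.

276.00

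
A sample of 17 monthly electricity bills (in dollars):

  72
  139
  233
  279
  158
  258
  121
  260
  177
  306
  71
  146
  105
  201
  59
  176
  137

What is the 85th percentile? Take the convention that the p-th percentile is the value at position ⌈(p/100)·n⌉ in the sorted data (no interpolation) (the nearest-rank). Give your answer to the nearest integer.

Sorted: 59, 71, 72, 105, 121, 137, 139, 146, 158, 176, 177, 201, 233, 258, 260, 279, 306.
n = 17.
Position = ⌈85/100 · 17⌉ = ⌈14.45⌉ = 15.
The value at rank 15 is 260.

260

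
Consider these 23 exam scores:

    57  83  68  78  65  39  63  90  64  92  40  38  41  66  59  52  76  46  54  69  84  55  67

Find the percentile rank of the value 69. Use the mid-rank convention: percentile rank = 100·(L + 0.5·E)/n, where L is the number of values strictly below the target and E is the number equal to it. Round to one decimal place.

71.7

Sorted: 38, 39, 40, 41, 46, 52, 54, 55, 57, 59, 63, 64, 65, 66, 67, 68, 69, 76, 78, 83, 84, 90, 92.
Count below 69: L = 16; count equal: E = 1; n = 23.
Percentile rank = 100·(16 + 0.5·1)/23 = 100·16.5/23 = 71.74.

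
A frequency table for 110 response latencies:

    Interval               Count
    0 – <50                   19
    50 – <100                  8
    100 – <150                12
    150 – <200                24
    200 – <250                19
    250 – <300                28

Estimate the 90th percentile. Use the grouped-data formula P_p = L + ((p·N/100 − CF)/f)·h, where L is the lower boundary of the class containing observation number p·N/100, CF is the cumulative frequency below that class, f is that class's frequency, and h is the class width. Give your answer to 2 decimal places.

N = 110; target position k = 90/100 · 110 = 99.
Cumulative frequencies: 19, 27, 39, 63, 82, 110.
Observation 99 falls in the class 250 – <300.
L = 250, CF = 82, f = 28, h = 50.
P90 = 250 + ((99 − 82)/28)·50 = 250 + 30.3571 = 280.357.

280.36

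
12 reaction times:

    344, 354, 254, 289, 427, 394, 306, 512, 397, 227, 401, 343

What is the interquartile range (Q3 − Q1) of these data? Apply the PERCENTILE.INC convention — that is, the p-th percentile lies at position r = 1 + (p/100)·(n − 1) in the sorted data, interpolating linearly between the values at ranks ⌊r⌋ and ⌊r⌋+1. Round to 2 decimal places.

Sorted: 227, 254, 289, 306, 343, 344, 354, 394, 397, 401, 427, 512.
n = 12.
P25: r = 3.75; ranks 3–4 are 289, 306; interpolating gives 301.75.
P75: r = 9.25; ranks 9–10 are 397, 401; interpolating gives 398.
Difference: 398 − 301.75 = 96.25.

96.25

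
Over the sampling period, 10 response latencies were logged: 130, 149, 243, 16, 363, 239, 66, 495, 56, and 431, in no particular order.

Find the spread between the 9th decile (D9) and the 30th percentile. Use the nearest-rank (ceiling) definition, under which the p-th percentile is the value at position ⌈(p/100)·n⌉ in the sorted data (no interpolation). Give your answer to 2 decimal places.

Sorted: 16, 56, 66, 130, 149, 239, 243, 363, 431, 495.
n = 10.
P30: rank ⌈30/100·10⌉ = 3 → 66.
P90: rank ⌈90/100·10⌉ = 9 → 431.
Difference: 431 − 66 = 365.

365.00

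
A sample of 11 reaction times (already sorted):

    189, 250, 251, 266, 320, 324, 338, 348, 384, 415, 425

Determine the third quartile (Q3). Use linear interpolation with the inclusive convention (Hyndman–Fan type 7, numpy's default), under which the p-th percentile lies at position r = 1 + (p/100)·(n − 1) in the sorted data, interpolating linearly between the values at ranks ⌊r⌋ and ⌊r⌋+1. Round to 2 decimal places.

366.00

n = 11.
r = 1 + (75/100)·(11 − 1) = 1 + 7.5 = 8.5.
Rank 8 is 348 and rank 9 is 384.
Interpolate: 348 + 0.5·(384 − 348) = 348 + 0.5·36 = 366.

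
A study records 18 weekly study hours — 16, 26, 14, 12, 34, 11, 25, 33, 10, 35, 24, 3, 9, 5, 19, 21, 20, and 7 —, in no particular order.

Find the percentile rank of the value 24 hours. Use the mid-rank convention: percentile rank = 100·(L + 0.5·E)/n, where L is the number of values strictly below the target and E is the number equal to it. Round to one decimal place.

69.4

Sorted: 3, 5, 7, 9, 10, 11, 12, 14, 16, 19, 20, 21, 24, 25, 26, 33, 34, 35.
Count below 24: L = 12; count equal: E = 1; n = 18.
Percentile rank = 100·(12 + 0.5·1)/18 = 100·12.5/18 = 69.44.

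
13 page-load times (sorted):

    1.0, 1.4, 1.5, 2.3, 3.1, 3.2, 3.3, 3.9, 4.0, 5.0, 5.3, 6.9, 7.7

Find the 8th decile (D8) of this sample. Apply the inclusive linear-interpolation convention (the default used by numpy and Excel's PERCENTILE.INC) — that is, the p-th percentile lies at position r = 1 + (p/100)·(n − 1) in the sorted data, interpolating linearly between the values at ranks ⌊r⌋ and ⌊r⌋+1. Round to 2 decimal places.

n = 13.
r = 1 + (80/100)·(13 − 1) = 1 + 9.6 = 10.6.
Rank 10 is 5.0 and rank 11 is 5.3.
Interpolate: 5.0 + 0.6·(5.3 − 5.0) = 5.0 + 0.6·0.3 = 5.18.

5.18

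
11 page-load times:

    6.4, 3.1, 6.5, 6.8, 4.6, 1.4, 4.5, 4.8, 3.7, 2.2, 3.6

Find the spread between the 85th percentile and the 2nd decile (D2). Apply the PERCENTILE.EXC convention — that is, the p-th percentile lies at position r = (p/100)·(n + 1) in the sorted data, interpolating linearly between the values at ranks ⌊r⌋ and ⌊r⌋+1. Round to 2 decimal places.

Sorted: 1.4, 2.2, 3.1, 3.6, 3.7, 4.5, 4.6, 4.8, 6.4, 6.5, 6.8.
n = 11.
P20: r = 2.4; ranks 2–3 are 2.2, 3.1; interpolating gives 2.56.
P85: r = 10.2; ranks 10–11 are 6.5, 6.8; interpolating gives 6.56.
Difference: 6.56 − 2.56 = 4.

4.00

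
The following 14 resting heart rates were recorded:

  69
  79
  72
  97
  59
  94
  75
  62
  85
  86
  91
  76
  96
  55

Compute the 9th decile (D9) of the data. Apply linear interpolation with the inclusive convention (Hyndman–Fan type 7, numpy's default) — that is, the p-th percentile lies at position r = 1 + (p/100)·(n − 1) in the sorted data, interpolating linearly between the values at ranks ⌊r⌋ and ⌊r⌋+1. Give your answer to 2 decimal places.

95.40

Sorted: 55, 59, 62, 69, 72, 75, 76, 79, 85, 86, 91, 94, 96, 97.
n = 14.
r = 1 + (90/100)·(14 − 1) = 1 + 11.7 = 12.7.
Rank 12 is 94 and rank 13 is 96.
Interpolate: 94 + 0.7·(96 − 94) = 94 + 0.7·2 = 95.4.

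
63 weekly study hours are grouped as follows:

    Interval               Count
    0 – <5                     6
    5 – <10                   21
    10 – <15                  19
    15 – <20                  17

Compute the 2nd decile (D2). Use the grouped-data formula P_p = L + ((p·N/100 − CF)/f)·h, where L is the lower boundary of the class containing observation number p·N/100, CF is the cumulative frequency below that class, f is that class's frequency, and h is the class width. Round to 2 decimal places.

N = 63; target position k = 20/100 · 63 = 12.6.
Cumulative frequencies: 6, 27, 46, 63.
Observation 12.6 falls in the class 5 – <10.
L = 5, CF = 6, f = 21, h = 5.
P20 = 5 + ((12.6 − 6)/21)·5 = 5 + 1.57143 = 6.57143.

6.57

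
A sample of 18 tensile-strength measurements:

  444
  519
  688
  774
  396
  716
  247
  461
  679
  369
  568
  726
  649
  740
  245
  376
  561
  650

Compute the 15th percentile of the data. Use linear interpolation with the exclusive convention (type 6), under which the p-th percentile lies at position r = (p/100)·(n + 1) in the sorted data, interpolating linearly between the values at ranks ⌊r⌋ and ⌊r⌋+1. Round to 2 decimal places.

Sorted: 245, 247, 369, 376, 396, 444, 461, 519, 561, 568, 649, 650, 679, 688, 716, 726, 740, 774.
n = 18.
r = (15/100)·(18 + 1) = 2.85.
Rank 2 is 247 and rank 3 is 369.
Interpolate: 247 + 0.85·(369 − 247) = 247 + 0.85·122 = 350.7.

350.70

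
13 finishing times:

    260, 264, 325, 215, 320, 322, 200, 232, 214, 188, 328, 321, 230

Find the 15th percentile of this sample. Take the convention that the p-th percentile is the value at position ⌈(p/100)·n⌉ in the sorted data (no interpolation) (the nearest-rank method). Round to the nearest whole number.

200

Sorted: 188, 200, 214, 215, 230, 232, 260, 264, 320, 321, 322, 325, 328.
n = 13.
Position = ⌈15/100 · 13⌉ = ⌈1.95⌉ = 2.
The value at rank 2 is 200.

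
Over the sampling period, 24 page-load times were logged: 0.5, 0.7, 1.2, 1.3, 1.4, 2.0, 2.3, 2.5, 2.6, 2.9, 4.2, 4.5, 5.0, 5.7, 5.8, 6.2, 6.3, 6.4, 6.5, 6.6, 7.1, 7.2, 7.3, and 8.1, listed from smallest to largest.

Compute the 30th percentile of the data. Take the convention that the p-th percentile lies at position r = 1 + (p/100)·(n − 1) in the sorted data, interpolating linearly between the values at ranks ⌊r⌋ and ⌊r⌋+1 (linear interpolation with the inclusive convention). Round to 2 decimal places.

n = 24.
r = 1 + (30/100)·(24 − 1) = 1 + 6.9 = 7.9.
Rank 7 is 2.3 and rank 8 is 2.5.
Interpolate: 2.3 + 0.9·(2.5 − 2.3) = 2.3 + 0.9·0.2 = 2.48.

2.48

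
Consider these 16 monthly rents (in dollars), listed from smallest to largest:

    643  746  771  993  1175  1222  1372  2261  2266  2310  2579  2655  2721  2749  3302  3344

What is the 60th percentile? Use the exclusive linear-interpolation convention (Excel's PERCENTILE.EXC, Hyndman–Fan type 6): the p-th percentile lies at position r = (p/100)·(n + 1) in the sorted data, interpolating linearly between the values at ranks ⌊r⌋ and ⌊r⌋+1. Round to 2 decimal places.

n = 16.
r = (60/100)·(16 + 1) = 10.2.
Rank 10 is 2310 and rank 11 is 2579.
Interpolate: 2310 + 0.2·(2579 − 2310) = 2310 + 0.2·269 = 2363.8.

2363.80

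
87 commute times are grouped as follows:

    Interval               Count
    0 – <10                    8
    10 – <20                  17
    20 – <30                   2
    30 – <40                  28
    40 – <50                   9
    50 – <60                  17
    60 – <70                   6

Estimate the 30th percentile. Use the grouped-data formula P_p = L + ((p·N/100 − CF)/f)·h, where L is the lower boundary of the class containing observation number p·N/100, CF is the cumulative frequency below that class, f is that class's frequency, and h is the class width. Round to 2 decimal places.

25.50

N = 87; target position k = 30/100 · 87 = 26.1.
Cumulative frequencies: 8, 25, 27, 55, 64, 81, 87.
Observation 26.1 falls in the class 20 – <30.
L = 20, CF = 25, f = 2, h = 10.
P30 = 20 + ((26.1 − 25)/2)·10 = 20 + 5.5 = 25.5.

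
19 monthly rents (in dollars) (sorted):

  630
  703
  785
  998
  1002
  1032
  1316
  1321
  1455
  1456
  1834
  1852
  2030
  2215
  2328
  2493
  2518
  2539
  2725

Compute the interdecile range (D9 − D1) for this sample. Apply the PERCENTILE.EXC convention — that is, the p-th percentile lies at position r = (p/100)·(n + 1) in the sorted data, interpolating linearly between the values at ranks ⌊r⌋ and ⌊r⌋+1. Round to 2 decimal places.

1836.00

n = 19.
P10: r = 2 (integer) → 703.
P90: r = 18 (integer) → 2539.
Difference: 2539 − 703 = 1836.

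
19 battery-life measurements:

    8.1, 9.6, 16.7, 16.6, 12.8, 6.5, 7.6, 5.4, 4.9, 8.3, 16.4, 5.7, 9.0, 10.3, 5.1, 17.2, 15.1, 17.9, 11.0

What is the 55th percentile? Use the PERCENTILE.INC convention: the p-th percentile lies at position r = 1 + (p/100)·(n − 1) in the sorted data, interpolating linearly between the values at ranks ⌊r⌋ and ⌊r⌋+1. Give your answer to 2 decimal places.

10.23

Sorted: 4.9, 5.1, 5.4, 5.7, 6.5, 7.6, 8.1, 8.3, 9.0, 9.6, 10.3, 11.0, 12.8, 15.1, 16.4, 16.6, 16.7, 17.2, 17.9.
n = 19.
r = 1 + (55/100)·(19 − 1) = 1 + 9.9 = 10.9.
Rank 10 is 9.6 and rank 11 is 10.3.
Interpolate: 9.6 + 0.9·(10.3 − 9.6) = 9.6 + 0.9·0.7 = 10.23.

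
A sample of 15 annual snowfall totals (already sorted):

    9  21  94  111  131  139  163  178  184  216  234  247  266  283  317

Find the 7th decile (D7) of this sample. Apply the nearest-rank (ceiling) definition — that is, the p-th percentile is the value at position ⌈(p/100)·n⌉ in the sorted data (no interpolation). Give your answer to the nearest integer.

234

n = 15.
Position = ⌈70/100 · 15⌉ = ⌈10.5⌉ = 11.
The value at rank 11 is 234.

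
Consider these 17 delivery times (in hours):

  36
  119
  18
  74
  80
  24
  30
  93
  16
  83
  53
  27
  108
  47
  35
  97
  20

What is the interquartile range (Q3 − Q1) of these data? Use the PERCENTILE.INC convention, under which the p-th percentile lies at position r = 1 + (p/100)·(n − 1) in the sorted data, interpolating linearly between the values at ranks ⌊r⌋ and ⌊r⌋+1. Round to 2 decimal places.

Sorted: 16, 18, 20, 24, 27, 30, 35, 36, 47, 53, 74, 80, 83, 93, 97, 108, 119.
n = 17.
P25: r = 5 (integer) → 27.
P75: r = 13 (integer) → 83.
Difference: 83 − 27 = 56.

56.00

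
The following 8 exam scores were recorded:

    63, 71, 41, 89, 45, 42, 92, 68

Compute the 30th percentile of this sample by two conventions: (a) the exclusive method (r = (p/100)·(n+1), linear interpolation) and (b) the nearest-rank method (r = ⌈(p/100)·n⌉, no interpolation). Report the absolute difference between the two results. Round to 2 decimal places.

Sorted: 41, 42, 45, 63, 68, 71, 89, 92.
n = 8.
(a) r = 2.7; between ranks 2 (42) and 3 (45): 44.1.
(b) the nearest-rank method: rank 3 → 45.
|44.1 − 45| = 0.9.

0.90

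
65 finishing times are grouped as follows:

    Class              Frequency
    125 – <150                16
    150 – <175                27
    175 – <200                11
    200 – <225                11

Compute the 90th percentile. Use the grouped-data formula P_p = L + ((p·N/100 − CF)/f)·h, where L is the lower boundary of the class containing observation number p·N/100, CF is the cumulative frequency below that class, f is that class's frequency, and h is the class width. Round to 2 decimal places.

N = 65; target position k = 90/100 · 65 = 58.5.
Cumulative frequencies: 16, 43, 54, 65.
Observation 58.5 falls in the class 200 – <225.
L = 200, CF = 54, f = 11, h = 25.
P90 = 200 + ((58.5 − 54)/11)·25 = 200 + 10.2273 = 210.227.

210.23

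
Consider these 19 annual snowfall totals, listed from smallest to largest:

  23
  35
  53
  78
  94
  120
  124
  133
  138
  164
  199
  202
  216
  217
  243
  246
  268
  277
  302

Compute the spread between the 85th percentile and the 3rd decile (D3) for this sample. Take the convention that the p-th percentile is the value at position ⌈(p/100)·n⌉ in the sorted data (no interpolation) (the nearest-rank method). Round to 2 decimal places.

n = 19.
P30: rank ⌈30/100·19⌉ = 6 → 120.
P85: rank ⌈85/100·19⌉ = 17 → 268.
Difference: 268 − 120 = 148.

148.00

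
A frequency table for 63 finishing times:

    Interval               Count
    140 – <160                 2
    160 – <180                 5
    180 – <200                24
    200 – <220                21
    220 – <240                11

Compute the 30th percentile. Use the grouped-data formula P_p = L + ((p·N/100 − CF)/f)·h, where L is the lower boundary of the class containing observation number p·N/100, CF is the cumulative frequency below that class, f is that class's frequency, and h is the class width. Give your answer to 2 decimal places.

N = 63; target position k = 30/100 · 63 = 18.9.
Cumulative frequencies: 2, 7, 31, 52, 63.
Observation 18.9 falls in the class 180 – <200.
L = 180, CF = 7, f = 24, h = 20.
P30 = 180 + ((18.9 − 7)/24)·20 = 180 + 9.91667 = 189.917.

189.92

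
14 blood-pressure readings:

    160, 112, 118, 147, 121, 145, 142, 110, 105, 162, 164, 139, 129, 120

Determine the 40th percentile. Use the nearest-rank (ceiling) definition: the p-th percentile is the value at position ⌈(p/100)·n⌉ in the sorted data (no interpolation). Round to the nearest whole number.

121

Sorted: 105, 110, 112, 118, 120, 121, 129, 139, 142, 145, 147, 160, 162, 164.
n = 14.
Position = ⌈40/100 · 14⌉ = ⌈5.6⌉ = 6.
The value at rank 6 is 121.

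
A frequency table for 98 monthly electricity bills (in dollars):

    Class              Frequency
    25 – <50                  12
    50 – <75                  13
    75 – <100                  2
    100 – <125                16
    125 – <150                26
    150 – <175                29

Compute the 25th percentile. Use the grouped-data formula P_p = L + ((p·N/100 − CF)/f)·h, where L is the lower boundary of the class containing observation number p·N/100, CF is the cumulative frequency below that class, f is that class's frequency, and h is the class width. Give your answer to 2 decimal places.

74.04

N = 98; target position k = 25/100 · 98 = 24.5.
Cumulative frequencies: 12, 25, 27, 43, 69, 98.
Observation 24.5 falls in the class 50 – <75.
L = 50, CF = 12, f = 13, h = 25.
P25 = 50 + ((24.5 − 12)/13)·25 = 50 + 24.0385 = 74.0385.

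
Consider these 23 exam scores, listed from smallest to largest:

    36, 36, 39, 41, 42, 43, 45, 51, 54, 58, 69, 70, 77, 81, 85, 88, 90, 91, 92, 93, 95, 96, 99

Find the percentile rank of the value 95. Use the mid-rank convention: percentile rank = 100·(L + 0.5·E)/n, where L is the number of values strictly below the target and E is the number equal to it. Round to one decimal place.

Count below 95: L = 20; count equal: E = 1; n = 23.
Percentile rank = 100·(20 + 0.5·1)/23 = 100·20.5/23 = 89.13.

89.1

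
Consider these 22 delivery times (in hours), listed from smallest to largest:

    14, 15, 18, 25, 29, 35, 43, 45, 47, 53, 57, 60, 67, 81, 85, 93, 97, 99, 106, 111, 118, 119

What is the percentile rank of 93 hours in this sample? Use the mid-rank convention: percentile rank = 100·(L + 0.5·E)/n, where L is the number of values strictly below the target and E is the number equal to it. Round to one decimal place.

Count below 93: L = 15; count equal: E = 1; n = 22.
Percentile rank = 100·(15 + 0.5·1)/22 = 100·15.5/22 = 70.45.

70.5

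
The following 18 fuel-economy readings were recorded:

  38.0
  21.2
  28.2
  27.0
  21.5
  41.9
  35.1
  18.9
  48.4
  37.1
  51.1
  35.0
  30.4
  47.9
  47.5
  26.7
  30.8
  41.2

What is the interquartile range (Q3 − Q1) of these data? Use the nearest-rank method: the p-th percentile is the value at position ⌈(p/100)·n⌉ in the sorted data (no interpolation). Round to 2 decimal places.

14.90

Sorted: 18.9, 21.2, 21.5, 26.7, 27.0, 28.2, 30.4, 30.8, 35.0, 35.1, 37.1, 38.0, 41.2, 41.9, 47.5, 47.9, 48.4, 51.1.
n = 18.
P25: rank ⌈25/100·18⌉ = 5 → 27.
P75: rank ⌈75/100·18⌉ = 14 → 41.9.
Difference: 41.9 − 27 = 14.9.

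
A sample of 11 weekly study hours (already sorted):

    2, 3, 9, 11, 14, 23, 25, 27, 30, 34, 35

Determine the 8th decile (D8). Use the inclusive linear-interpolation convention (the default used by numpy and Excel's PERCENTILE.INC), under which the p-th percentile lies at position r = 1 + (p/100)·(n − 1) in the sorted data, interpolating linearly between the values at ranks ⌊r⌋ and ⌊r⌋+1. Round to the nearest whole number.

30

n = 11.
r = 1 + (80/100)·(11 − 1) = 1 + 8 = 9.
r is an integer, so P80 is the value at rank 9: 30.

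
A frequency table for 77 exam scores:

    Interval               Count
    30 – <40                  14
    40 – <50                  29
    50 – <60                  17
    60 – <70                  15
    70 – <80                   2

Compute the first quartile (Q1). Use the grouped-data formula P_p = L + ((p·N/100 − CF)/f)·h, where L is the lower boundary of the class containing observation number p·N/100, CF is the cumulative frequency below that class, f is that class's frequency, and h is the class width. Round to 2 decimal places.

N = 77; target position k = 25/100 · 77 = 19.25.
Cumulative frequencies: 14, 43, 60, 75, 77.
Observation 19.25 falls in the class 40 – <50.
L = 40, CF = 14, f = 29, h = 10.
P25 = 40 + ((19.25 − 14)/29)·10 = 40 + 1.81034 = 41.8103.

41.81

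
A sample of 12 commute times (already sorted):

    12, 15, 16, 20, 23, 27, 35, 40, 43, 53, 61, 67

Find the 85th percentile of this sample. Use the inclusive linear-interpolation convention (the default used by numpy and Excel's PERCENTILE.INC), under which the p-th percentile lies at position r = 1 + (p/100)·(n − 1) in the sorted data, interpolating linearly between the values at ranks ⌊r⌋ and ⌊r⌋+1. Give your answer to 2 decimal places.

n = 12.
r = 1 + (85/100)·(12 − 1) = 1 + 9.35 = 10.35.
Rank 10 is 53 and rank 11 is 61.
Interpolate: 53 + 0.35·(61 − 53) = 53 + 0.35·8 = 55.8.

55.80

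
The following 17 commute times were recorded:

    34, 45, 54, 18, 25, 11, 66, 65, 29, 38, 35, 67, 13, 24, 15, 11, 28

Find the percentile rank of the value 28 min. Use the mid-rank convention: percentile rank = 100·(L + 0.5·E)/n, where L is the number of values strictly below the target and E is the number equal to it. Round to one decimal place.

44.1

Sorted: 11, 11, 13, 15, 18, 24, 25, 28, 29, 34, 35, 38, 45, 54, 65, 66, 67.
Count below 28: L = 7; count equal: E = 1; n = 17.
Percentile rank = 100·(7 + 0.5·1)/17 = 100·7.5/17 = 44.12.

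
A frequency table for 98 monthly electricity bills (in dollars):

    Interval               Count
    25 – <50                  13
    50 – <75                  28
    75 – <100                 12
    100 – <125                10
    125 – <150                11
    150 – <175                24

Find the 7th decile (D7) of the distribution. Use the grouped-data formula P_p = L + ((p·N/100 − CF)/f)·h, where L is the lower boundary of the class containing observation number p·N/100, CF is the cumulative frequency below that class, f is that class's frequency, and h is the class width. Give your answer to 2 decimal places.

N = 98; target position k = 70/100 · 98 = 68.6.
Cumulative frequencies: 13, 41, 53, 63, 74, 98.
Observation 68.6 falls in the class 125 – <150.
L = 125, CF = 63, f = 11, h = 25.
P70 = 125 + ((68.6 − 63)/11)·25 = 125 + 12.7273 = 137.727.

137.73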